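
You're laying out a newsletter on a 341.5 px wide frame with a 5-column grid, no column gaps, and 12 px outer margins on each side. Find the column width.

Take off 24 px of margins, leaving 317.5 px.
5c = 317.5 → c = 63.5 px.

63.5 px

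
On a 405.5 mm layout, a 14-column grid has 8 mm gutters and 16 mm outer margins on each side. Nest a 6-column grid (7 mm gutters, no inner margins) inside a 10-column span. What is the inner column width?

38.25 mm

Inside the margins: 405.5 − 32 = 373.5 mm.
Subtracting 13 gutters of 8 leaves 269.5 for 14 columns, so c = 19.25 mm.
10-column span = 10·19.25 + 9·8 = 264.5 mm.
6d + 5·7 = 264.5 → 6d = 229.5 → d = 38.25 mm.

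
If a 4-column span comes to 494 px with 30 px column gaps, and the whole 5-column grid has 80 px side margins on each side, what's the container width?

4c + 3·30 = 494 → 4c = 404 → c = 101 px.
Adding margins, columns and gutters: 160 + 505 + 120 = 785 px.

785 px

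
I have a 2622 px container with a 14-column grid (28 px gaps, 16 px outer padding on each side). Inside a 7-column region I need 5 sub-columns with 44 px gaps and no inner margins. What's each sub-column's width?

Inside the margins: 2622 − 32 = 2590 px.
14 columns + 13 gaps: 14c + 13·28 = 2590.
14c = 2590 − 364 = 2226, so c = 159 px.
Span of 7: 7·159 + 6·28 = 1113 + 168 = 1281 px.
1281 − 4·44 = 1105; ÷5 gives d = 221 px.

221 px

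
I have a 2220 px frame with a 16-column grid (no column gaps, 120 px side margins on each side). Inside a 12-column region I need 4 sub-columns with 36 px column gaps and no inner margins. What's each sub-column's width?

Inside the margins: 2220 − 240 = 1980 px.
With no column gaps, each column is 1980/16 = 123.75 px.
With no column gaps, 12 columns span 12·123.75 = 1485 px.
Subtracting 3 column gaps of 36 leaves 1377 for 4 columns, so d = 344.25 px.

344.25 px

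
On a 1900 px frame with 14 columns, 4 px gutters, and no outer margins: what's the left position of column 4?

14c + 13·4 = 1900 → 14c = 1848 → c = 132 px.
Each column+gutter stride is 136 px; with no margin, 3 of them is 408 px.

408 px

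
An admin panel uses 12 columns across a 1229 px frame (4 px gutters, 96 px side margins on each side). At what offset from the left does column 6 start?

Subtract both margins: 1229 − 2·96 = 1037 px.
12 columns + 11 gutters: 12c + 11·4 = 1037.
12c = 1037 − 44 = 993, so c = 82.75 px.
Each column+gutter stride is 86.75 px; 5 of them past the 96 px margin is 96 + 433.75 = 529.75 px.

529.75 px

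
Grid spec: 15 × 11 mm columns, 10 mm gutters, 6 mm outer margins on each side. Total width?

317 mm

Total width: 2·6 + 15·11 + 14·10 = 317 mm.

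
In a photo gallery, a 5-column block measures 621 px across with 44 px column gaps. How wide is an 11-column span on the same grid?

5 columns + 4 column gaps: 5c + 4·44 = 621.
5c = 621 − 176 = 445, so c = 89 px.
11-column span = 11·89 + 10·44 = 1419 px.

1419 px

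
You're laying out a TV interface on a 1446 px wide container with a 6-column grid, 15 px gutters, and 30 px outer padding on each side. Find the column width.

Take off 60 px of margins, leaving 1386 px.
1386 − 5·15 = 1311; ÷6 gives c = 218.5 px.

218.5 px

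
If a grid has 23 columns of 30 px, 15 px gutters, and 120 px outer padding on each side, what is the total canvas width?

1260 px

Canvas = 2·120 + 23·30 + 22·15 = 240 + 690 + 330 = 1260 px.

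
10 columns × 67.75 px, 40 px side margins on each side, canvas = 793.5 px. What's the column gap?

4 px

Take off 80 px of margins, leaving 713.5 px.
Columns use 677.5 px, leaving 36 px across 9 column gaps = 4 px each.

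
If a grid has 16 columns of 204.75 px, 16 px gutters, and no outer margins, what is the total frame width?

3516 px

Total width: 16·204.75 + 15·16 = 3516 px.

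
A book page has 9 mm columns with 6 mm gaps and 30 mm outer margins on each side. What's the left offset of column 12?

195 mm

Before column 12: the margin + 11 columns + 11 gaps.
Offset = 30 + 11·(9 + 6) = 30 + 165 = 195 mm.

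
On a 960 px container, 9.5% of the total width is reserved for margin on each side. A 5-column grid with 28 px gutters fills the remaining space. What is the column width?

133.12 px

960 × (1 − 2·9.5%) = 960 × 81% = 777.6 px for the columns.
5c + 4·28 = 777.6 → 5c = 665.6 → c = 133.12 px.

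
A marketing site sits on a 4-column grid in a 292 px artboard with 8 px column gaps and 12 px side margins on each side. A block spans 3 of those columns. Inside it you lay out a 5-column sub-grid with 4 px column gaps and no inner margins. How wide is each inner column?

Subtract both margins: 292 − 2·12 = 268 px.
4 columns + 3 column gaps: 4c + 3·8 = 268.
4c = 268 − 24 = 244, so c = 61 px.
3-column span = 3·61 + 2·8 = 199 px.
5d + 4·4 = 199 → 5d = 183 → d = 36.6 px.

36.6 px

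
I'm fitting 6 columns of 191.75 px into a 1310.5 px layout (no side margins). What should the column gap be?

Columns use 1150.5 px, leaving 160 px across 5 column gaps = 32 px each.

32 px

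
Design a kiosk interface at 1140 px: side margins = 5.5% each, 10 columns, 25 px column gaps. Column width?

Each margin = 5.5% of 1140 = 62.7 px; content = 1140 − 2·62.7 = 1014.6 px.
Subtracting 9 column gaps of 25 leaves 789.6 for 10 columns, so c = 78.96 px.

78.96 px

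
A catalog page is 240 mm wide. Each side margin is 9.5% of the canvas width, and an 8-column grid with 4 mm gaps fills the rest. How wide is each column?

Margins: 9.5% × 240 = 22.8 mm each, so content = 240 − 45.6 = 194.4 mm.
194.4 − 7·4 = 166.4; ÷8 gives c = 20.8 mm.

20.8 mm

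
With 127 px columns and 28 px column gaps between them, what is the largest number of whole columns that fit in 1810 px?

11 columns

k columns need k·127 + (k−1)·28 = k·155 − 28.
k·155 − 28 ≤ 1810 → k ≤ 1838 / 155 ≈ 11.86, so k = 11.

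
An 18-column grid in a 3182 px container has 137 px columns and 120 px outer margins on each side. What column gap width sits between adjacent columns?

Subtract both margins: 3182 − 2·120 = 2942 px.
18·137 + 17g = 2942 → 17g = 476 → g = 28 px.

28 px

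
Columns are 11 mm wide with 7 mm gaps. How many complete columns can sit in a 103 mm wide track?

6 columns

6 columns: 6·11 + 5·7 = 101 mm ≤ 103.
7 columns: 119 mm > 103. So 6.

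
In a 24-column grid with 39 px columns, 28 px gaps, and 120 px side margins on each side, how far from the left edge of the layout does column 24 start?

Column 24 starts at margin + 23·(column + gutter) = 120 + 23·67 = 1661 px.

1661 px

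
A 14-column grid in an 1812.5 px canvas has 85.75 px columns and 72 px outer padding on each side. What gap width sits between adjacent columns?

36 px

Inside the margins: 1812.5 − 144 = 1668.5 px.
14 columns take 14·85.75 = 1200.5 px; remaining 468 splits into 13 gaps.
g = 468 / 13 = 36 px.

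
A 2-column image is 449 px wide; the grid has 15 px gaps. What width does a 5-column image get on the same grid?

2c + 1·15 = 449 → 2c = 434 → c = 217 px.
Span of 5: 5·217 + 4·15 = 1085 + 60 = 1145 px.

1145 px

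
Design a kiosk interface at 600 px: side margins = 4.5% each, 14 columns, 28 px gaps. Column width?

Margins: 4.5% × 600 = 27 px each, so content = 600 − 54 = 546 px.
546 − 13·28 = 182; ÷14 gives c = 13 px.

13 px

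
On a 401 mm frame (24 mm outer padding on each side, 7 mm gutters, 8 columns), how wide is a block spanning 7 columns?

Inside the margins: 401 − 48 = 353 mm.
8c + 7·7 = 353 → 8c = 304 → c = 38 mm.
Span of 7: 7·38 + 6·7 = 266 + 42 = 308 mm.

308 mm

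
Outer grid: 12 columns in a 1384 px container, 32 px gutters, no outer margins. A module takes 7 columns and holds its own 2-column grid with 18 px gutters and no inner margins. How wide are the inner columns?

388 px

12c + 11·32 = 1384 → 12c = 1032 → c = 86 px.
7 columns plus 6 gutters: 602 + 192 = 794 px.
794 − 1·18 = 776; ÷2 gives d = 388 px.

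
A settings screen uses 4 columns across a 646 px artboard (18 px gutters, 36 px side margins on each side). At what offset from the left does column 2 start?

184 px

Inside the margins: 646 − 72 = 574 px.
Subtracting 3 gutters of 18 leaves 520 for 4 columns, so c = 130 px.
Before column 2: the margin + 1 column + 1 gutter.
Offset = 36 + 1·(130 + 18) = 36 + 148 = 184 px.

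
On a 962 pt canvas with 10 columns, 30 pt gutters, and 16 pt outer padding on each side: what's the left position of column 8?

Content = 962 − 2·16 = 930 pt.
Subtracting 9 gutters of 30 leaves 660 for 10 columns, so c = 66 pt.
Column 8 starts at margin + 7·(column + gutter) = 16 + 7·96 = 688 pt.

688 pt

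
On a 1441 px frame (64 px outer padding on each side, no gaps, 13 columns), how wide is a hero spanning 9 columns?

Content width = 1441 − 2·64 = 1313 px.
1313 / 13 = 101 px per column.
9-column span = 9·101 = 909 px.

909 px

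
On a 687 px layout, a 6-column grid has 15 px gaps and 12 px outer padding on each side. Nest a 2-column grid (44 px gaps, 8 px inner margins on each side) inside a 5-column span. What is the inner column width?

245 px

Subtract both margins: 687 − 2·12 = 663 px.
663 − 5·15 = 588; ÷6 gives c = 98 px.
5-column span = 5·98 + 4·15 = 550 px.
Inner content = 550 − 2·8 = 534 px.
Subtracting 1 gap of 44 leaves 490 for 2 columns, so d = 245 px.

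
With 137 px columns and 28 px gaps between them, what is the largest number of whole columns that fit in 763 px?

k columns need k·137 + (k−1)·28 = k·165 − 28.
k·165 − 28 ≤ 763 → k ≤ 791 / 165 ≈ 4.79, so k = 4.

4 columns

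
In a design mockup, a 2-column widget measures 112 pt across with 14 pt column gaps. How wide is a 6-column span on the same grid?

364 pt

Subtracting 1 column gap of 14 leaves 98 for 2 columns, so c = 49 pt.
6 columns plus 5 column gaps: 294 + 70 = 364 pt.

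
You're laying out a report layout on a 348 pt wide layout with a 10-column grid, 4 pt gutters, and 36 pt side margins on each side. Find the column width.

24 pt

Inside the margins: 348 − 72 = 276 pt.
276 − 9·4 = 240; ÷10 gives c = 24 pt.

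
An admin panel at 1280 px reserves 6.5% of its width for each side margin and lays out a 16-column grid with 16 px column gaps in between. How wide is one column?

Each margin = 6.5% of 1280 = 83.2 px; content = 1280 − 2·83.2 = 1113.6 px.
16c + 15·16 = 1113.6 → 16c = 873.6 → c = 54.6 px.

54.6 px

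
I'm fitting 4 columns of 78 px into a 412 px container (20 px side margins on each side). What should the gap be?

20 px

Subtract both margins: 412 − 2·20 = 372 px.
4·78 + 3g = 372 → 3g = 60 → g = 20 px.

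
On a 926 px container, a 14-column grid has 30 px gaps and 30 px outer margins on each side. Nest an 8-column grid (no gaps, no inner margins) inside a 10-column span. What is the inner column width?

76.25 px

Take off 60 px of margins, leaving 866 px.
14 columns + 13 gaps: 14c + 13·30 = 866.
14c = 866 − 390 = 476, so c = 34 px.
10 columns plus 9 gaps: 340 + 270 = 610 px.
610 / 8 = 76.25 px per column.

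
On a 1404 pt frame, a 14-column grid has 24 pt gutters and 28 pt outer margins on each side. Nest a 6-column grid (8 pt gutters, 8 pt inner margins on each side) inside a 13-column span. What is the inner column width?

199 pt

Take off 56 pt of margins, leaving 1348 pt.
1348 − 13·24 = 1036; ÷14 gives c = 74 pt.
13-column span = 13·74 + 12·24 = 1250 pt.
Inner content = 1250 − 2·8 = 1234 pt.
6 columns + 5 gutters: 6d + 5·8 = 1234.
6d = 1234 − 40 = 1194, so d = 199 pt.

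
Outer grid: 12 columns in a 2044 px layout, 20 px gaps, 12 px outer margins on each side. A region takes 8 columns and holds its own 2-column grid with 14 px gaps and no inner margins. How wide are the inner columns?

663 px

Inside the margins: 2044 − 24 = 2020 px.
2020 − 11·20 = 1800; ÷12 gives c = 150 px.
Span of 8: 8·150 + 7·20 = 1200 + 140 = 1340 px.
1340 − 1·14 = 1326; ÷2 gives d = 663 px.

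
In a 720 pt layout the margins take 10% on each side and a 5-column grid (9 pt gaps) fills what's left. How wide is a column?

Margins: 10% × 720 = 72 pt each, so content = 720 − 144 = 576 pt.
5 columns + 4 gaps: 5c + 4·9 = 576.
5c = 576 − 36 = 540, so c = 108 pt.

108 pt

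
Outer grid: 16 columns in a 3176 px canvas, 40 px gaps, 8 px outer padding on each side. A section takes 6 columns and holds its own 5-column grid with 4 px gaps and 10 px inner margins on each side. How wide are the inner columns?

Take off 16 px of margins, leaving 3160 px.
Subtracting 15 gaps of 40 leaves 2560 for 16 columns, so c = 160 px.
6-column span = 6·160 + 5·40 = 1160 px.
Inner content = 1160 − 2·10 = 1140 px.
5d + 4·4 = 1140 → 5d = 1124 → d = 224.8 px.

224.8 px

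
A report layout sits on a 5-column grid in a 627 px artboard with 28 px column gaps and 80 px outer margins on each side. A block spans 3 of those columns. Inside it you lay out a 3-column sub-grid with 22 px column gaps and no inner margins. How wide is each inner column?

Subtract both margins: 627 − 2·80 = 467 px.
5 columns + 4 column gaps: 5c + 4·28 = 467.
5c = 467 − 112 = 355, so c = 71 px.
Span of 3: 3·71 + 2·28 = 213 + 56 = 269 px.
3d + 2·22 = 269 → 3d = 225 → d = 75 px.

75 px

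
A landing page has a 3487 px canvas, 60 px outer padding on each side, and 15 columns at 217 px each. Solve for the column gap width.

Content width = 3487 − 2·60 = 3367 px.
15·217 + 14g = 3367 → 14g = 112 → g = 8 px.

8 px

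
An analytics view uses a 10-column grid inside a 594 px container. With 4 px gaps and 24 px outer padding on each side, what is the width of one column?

Subtract both margins: 594 − 2·24 = 546 px.
Subtracting 9 gaps of 4 leaves 510 for 10 columns, so c = 51 px.

51 px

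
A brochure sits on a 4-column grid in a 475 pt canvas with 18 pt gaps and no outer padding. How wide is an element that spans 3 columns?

351.75 pt

475 − 3·18 = 421; ÷4 gives c = 105.25 pt.
3 columns plus 2 gaps: 315.75 + 36 = 351.75 pt.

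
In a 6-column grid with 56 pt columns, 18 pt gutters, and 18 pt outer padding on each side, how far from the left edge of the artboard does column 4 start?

Column 4 starts at margin + 3·(column + gutter) = 18 + 3·74 = 240 pt.

240 pt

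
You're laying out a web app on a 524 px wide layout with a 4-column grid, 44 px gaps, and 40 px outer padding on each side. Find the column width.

78 px

Content width = 524 − 2·40 = 444 px.
4 columns + 3 gaps: 4c + 3·44 = 444.
4c = 444 − 132 = 312, so c = 78 px.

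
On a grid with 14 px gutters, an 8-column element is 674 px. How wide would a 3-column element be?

674 − 7·14 = 576; ÷8 gives c = 72 px.
Span of 3: 3·72 + 2·14 = 216 + 28 = 244 px.

244 px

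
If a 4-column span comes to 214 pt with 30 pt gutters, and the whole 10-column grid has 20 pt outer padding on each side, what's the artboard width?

214 − 3·30 = 124; ÷4 gives c = 31 pt.
Adding margins, columns and gutters: 40 + 310 + 270 = 620 pt.

620 pt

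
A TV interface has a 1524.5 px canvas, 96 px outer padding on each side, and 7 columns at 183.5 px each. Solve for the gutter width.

8 px

Content width = 1524.5 − 2·96 = 1332.5 px.
7·183.5 + 6g = 1332.5 → 6g = 48 → g = 8 px.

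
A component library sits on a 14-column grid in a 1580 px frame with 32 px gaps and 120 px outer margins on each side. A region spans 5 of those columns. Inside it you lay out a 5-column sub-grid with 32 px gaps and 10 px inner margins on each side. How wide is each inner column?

62 px

Take off 240 px of margins, leaving 1340 px.
Subtracting 13 gaps of 32 leaves 924 for 14 columns, so c = 66 px.
5 columns plus 4 gaps: 330 + 128 = 458 px.
Inner content = 458 − 2·10 = 438 px.
438 − 4·32 = 310; ÷5 gives d = 62 px.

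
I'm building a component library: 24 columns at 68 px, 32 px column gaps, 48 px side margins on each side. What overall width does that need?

Adding margins, columns and gutters: 96 + 1632 + 736 = 2464 px.

2464 px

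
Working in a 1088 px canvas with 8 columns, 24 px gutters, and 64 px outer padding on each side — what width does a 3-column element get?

Inside the margins: 1088 − 128 = 960 px.
8 columns + 7 gutters: 8c + 7·24 = 960.
8c = 960 − 168 = 792, so c = 99 px.
Span of 3: 3·99 + 2·24 = 297 + 48 = 345 px.

345 px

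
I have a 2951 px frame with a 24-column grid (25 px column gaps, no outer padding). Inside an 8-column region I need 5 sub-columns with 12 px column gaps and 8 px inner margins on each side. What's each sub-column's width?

180.6 px

Subtracting 23 column gaps of 25 leaves 2376 for 24 columns, so c = 99 px.
Span of 8: 8·99 + 7·25 = 792 + 175 = 967 px.
Inner content = 967 − 2·8 = 951 px.
Subtracting 4 column gaps of 12 leaves 903 for 5 columns, so d = 180.6 px.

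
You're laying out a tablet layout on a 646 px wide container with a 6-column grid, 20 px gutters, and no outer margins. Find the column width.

Subtracting 5 gutters of 20 leaves 546 for 6 columns, so c = 91 px.

91 px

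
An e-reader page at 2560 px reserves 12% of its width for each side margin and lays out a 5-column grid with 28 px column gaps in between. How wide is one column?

2560 × (1 − 2·12%) = 2560 × 76% = 1945.6 px for the columns.
5 columns + 4 column gaps: 5c + 4·28 = 1945.6.
5c = 1945.6 − 112 = 1833.6, so c = 366.72 px.

366.72 px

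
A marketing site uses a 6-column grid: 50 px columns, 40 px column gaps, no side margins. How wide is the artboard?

500 px

Total width: 6·50 + 5·40 = 500 px.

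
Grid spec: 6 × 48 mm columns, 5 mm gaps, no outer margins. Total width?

Total width: 6·48 + 5·5 = 313 mm.

313 mm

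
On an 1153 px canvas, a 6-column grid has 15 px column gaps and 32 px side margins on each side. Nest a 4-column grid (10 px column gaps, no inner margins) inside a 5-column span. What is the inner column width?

218.75 px

Inside the margins: 1153 − 64 = 1089 px.
Subtracting 5 column gaps of 15 leaves 1014 for 6 columns, so c = 169 px.
5-column span = 5·169 + 4·15 = 905 px.
Subtracting 3 column gaps of 10 leaves 875 for 4 columns, so d = 218.75 px.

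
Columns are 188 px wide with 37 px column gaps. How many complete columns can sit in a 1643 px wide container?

k columns need k·188 + (k−1)·37 = k·225 − 37.
k·225 − 37 ≤ 1643 → k ≤ 1680 / 225 ≈ 7.47, so k = 7.

7 columns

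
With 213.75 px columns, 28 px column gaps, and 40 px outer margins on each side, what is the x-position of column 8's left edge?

Before column 8: the margin + 7 columns + 7 column gaps.
Offset = 40 + 7·(213.75 + 28) = 40 + 1692.25 = 1732.25 px.

1732.25 px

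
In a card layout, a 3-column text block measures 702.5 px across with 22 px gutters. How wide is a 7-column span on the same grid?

3c + 2·22 = 702.5 → 3c = 658.5 → c = 219.5 px.
7 columns plus 6 gutters: 1536.5 + 132 = 1668.5 px.

1668.5 px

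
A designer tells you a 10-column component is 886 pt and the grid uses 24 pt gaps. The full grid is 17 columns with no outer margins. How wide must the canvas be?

1523 pt

886 − 9·24 = 670; ÷10 gives c = 67 pt.
Summing: 1139 + 384 = 1523 pt.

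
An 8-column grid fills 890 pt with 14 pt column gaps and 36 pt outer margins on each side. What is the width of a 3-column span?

Take off 72 pt of margins, leaving 818 pt.
8 columns + 7 column gaps: 8c + 7·14 = 818.
8c = 818 − 98 = 720, so c = 90 pt.
3-column span = 3·90 + 2·14 = 298 pt.

298 pt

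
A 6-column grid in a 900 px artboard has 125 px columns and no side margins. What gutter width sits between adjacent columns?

30 px

Columns use 750 px, leaving 150 px across 5 gutters = 30 px each.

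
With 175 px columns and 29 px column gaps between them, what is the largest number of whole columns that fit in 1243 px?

6 columns

Each extra column adds 175 + 29 = 204 px.
(1243 + 29) / 204 = 6.24, so 6 columns fit.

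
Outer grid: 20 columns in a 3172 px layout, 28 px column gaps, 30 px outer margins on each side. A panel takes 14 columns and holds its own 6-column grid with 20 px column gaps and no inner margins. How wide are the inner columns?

Outer content = 3172 − 2·30 = 3112 px.
20c + 19·28 = 3112 → 20c = 2580 → c = 129 px.
14 columns plus 13 column gaps: 1806 + 364 = 2170 px.
6 columns + 5 column gaps: 6d + 5·20 = 2170.
6d = 2170 − 100 = 2070, so d = 345 px.

345 px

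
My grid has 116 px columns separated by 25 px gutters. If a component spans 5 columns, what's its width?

5 columns plus 4 gutters: 580 + 100 = 680 px.

680 px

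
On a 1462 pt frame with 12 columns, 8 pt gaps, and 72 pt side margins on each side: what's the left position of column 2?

Subtract both margins: 1462 − 2·72 = 1318 pt.
12 columns + 11 gaps: 12c + 11·8 = 1318.
12c = 1318 − 88 = 1230, so c = 102.5 pt.
Before column 2: the margin + 1 column + 1 gap.
Offset = 72 + 1·(102.5 + 8) = 72 + 110.5 = 182.5 pt.

182.5 pt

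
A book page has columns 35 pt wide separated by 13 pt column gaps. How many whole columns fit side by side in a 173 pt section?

k columns need k·35 + (k−1)·13 = k·48 − 13.
k·48 − 13 ≤ 173 → k ≤ 186 / 48 ≈ 3.88, so k = 3.

3 columns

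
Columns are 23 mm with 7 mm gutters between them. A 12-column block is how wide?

353 mm

12 columns plus 11 gutters: 276 + 77 = 353 mm.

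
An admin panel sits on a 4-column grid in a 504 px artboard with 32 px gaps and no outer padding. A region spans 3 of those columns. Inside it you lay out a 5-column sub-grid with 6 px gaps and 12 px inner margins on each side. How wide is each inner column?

4c + 3·32 = 504 → 4c = 408 → c = 102 px.
3 columns plus 2 gaps: 306 + 64 = 370 px.
Inner content = 370 − 2·12 = 346 px.
Subtracting 4 gaps of 6 leaves 322 for 5 columns, so d = 64.4 px.

64.4 px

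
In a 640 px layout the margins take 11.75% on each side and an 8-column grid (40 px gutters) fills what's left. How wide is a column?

26.2 px

Margins: 11.75% × 640 = 75.2 px each, so content = 640 − 150.4 = 489.6 px.
489.6 − 7·40 = 209.6; ÷8 gives c = 26.2 px.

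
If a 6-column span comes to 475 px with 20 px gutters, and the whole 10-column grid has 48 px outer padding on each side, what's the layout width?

901 px

475 − 5·20 = 375; ÷6 gives c = 62.5 px.
Total width: 2·48 + 10·62.5 + 9·20 = 901 px.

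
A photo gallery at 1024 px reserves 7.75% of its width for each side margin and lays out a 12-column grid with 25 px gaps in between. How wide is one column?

Each margin = 7.75% of 1024 = 79.36 px; content = 1024 − 2·79.36 = 865.28 px.
12c + 11·25 = 865.28 → 12c = 590.28 → c = 49.19 px.

49.19 px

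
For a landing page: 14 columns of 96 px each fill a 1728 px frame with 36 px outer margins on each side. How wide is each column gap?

Inside the margins: 1728 − 72 = 1656 px.
Columns use 1344 px, leaving 312 px across 13 column gaps = 24 px each.

24 px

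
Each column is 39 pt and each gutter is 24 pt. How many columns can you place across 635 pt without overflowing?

k columns need k·39 + (k−1)·24 = k·63 − 24.
k·63 − 24 ≤ 635 → k ≤ 659 / 63 ≈ 10.46, so k = 10.

10 columns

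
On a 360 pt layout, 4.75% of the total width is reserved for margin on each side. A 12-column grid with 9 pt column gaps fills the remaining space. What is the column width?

Margins: 4.75% × 360 = 17.1 pt each, so content = 360 − 34.2 = 325.8 pt.
12 columns + 11 column gaps: 12c + 11·9 = 325.8.
12c = 325.8 − 99 = 226.8, so c = 18.9 pt.

18.9 pt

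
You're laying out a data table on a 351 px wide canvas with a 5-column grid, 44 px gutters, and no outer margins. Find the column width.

Subtracting 4 gutters of 44 leaves 175 for 5 columns, so c = 35 px.

35 px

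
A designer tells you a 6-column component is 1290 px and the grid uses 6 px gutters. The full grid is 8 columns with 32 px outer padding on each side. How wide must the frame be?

1290 − 5·6 = 1260; ÷6 gives c = 210 px.
Total width: 2·32 + 8·210 + 7·6 = 1786 px.

1786 px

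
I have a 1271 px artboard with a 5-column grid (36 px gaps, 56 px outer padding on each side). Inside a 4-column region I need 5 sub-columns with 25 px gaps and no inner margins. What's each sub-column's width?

164 px

Inside the margins: 1271 − 112 = 1159 px.
5c + 4·36 = 1159 → 5c = 1015 → c = 203 px.
Span of 4: 4·203 + 3·36 = 812 + 108 = 920 px.
920 − 4·25 = 820; ÷5 gives d = 164 px.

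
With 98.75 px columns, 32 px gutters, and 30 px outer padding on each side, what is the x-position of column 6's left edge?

Each column+gutter stride is 130.75 px; 5 of them past the 30 px margin is 30 + 653.75 = 683.75 px.

683.75 px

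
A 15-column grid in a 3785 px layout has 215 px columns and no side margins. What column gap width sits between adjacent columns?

15·215 + 14g = 3785 → 14g = 560 → g = 40 px.

40 px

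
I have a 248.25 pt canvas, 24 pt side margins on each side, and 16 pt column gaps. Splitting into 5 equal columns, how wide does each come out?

27.25 pt

Subtract both margins: 248.25 − 2·24 = 200.25 pt.
5c + 4·16 = 200.25 → 5c = 136.25 → c = 27.25 pt.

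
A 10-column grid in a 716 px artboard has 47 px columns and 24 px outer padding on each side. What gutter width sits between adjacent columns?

22 px

Take off 48 px of margins, leaving 668 px.
10 columns take 10·47 = 470 px; remaining 198 splits into 9 gutters.
g = 198 / 9 = 22 px.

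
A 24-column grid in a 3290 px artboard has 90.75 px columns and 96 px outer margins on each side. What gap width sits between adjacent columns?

Take off 192 px of margins, leaving 3098 px.
24 columns take 24·90.75 = 2178 px; remaining 920 splits into 23 gaps.
g = 920 / 23 = 40 px.

40 px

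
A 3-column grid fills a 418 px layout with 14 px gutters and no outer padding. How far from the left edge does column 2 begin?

144 px

3c + 2·14 = 418 → 3c = 390 → c = 130 px.
Each column+gutter stride is 144 px; with no margin, 1 of them is 144 px.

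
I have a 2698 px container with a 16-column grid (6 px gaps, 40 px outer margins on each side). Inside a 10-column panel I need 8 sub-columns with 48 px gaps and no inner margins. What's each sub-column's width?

Outer content = 2698 − 2·40 = 2618 px.
16 columns + 15 gaps: 16c + 15·6 = 2618.
16c = 2618 − 90 = 2528, so c = 158 px.
10-column span = 10·158 + 9·6 = 1634 px.
Subtracting 7 gaps of 48 leaves 1298 for 8 columns, so d = 162.25 px.

162.25 px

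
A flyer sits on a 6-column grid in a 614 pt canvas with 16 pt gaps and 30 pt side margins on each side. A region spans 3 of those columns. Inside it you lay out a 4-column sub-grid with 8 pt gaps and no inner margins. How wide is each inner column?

Inside the margins: 614 − 60 = 554 pt.
554 − 5·16 = 474; ÷6 gives c = 79 pt.
3 columns plus 2 gaps: 237 + 32 = 269 pt.
269 − 3·8 = 245; ÷4 gives d = 61.25 pt.

61.25 pt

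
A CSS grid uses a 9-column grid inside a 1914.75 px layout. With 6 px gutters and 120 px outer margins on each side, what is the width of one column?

Subtract both margins: 1914.75 − 2·120 = 1674.75 px.
1674.75 − 8·6 = 1626.75; ÷9 gives c = 180.75 px.

180.75 px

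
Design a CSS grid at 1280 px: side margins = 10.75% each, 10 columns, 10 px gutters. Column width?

Each margin = 10.75% of 1280 = 137.6 px; content = 1280 − 2·137.6 = 1004.8 px.
1004.8 − 9·10 = 914.8; ÷10 gives c = 91.48 px.

91.48 px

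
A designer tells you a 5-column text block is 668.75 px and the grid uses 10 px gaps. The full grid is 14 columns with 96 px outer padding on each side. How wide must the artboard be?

2082.5 px

Subtracting 4 gaps of 10 leaves 628.75 for 5 columns, so c = 125.75 px.
Total width: 2·96 + 14·125.75 + 13·10 = 2082.5 px.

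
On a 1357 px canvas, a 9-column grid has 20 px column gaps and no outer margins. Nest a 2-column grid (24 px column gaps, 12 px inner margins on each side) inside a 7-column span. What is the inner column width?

501.5 px

9 columns + 8 column gaps: 9c + 8·20 = 1357.
9c = 1357 − 160 = 1197, so c = 133 px.
Span of 7: 7·133 + 6·20 = 931 + 120 = 1051 px.
Inner content = 1051 − 2·12 = 1027 px.
1027 − 1·24 = 1003; ÷2 gives d = 501.5 px.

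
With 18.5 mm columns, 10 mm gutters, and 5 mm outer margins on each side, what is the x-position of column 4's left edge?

Before column 4: the margin + 3 columns + 3 gutters.
Offset = 5 + 3·(18.5 + 10) = 5 + 85.5 = 90.5 mm.

90.5 mm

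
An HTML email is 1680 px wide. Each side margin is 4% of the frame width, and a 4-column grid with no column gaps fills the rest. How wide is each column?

386.4 px

Margins: 4% × 1680 = 67.2 px each, so content = 1680 − 134.4 = 1545.6 px.
1545.6 / 4 = 386.4 px per column.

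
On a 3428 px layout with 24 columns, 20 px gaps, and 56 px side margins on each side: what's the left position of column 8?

Subtract both margins: 3428 − 2·56 = 3316 px.
3316 − 23·20 = 2856; ÷24 gives c = 119 px.
Column 8 starts at margin + 7·(column + gutter) = 56 + 7·139 = 1029 px.

1029 px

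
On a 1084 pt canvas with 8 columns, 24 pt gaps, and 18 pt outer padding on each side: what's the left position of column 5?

Take off 36 pt of margins, leaving 1048 pt.
8c + 7·24 = 1048 → 8c = 880 → c = 110 pt.
Before column 5: the margin + 4 columns + 4 gaps.
Offset = 18 + 4·(110 + 24) = 18 + 536 = 554 pt.

554 pt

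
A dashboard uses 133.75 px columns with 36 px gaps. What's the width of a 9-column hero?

1491.75 px

9-column span = 9·133.75 + 8·36 = 1491.75 px.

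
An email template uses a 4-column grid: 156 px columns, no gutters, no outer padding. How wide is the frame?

Frame = 4·156 = 624 = 624 px.

624 px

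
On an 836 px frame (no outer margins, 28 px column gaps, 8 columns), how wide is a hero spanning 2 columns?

188 px

836 − 7·28 = 640; ÷8 gives c = 80 px.
Span of 2: 2·80 + 1·28 = 160 + 28 = 188 px.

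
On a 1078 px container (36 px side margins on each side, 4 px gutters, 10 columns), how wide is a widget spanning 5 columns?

Subtract both margins: 1078 − 2·36 = 1006 px.
10c + 9·4 = 1006 → 10c = 970 → c = 97 px.
5-column span = 5·97 + 4·4 = 501 px.

501 px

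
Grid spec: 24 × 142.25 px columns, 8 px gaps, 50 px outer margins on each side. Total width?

Total width: 2·50 + 24·142.25 + 23·8 = 3698 px.

3698 px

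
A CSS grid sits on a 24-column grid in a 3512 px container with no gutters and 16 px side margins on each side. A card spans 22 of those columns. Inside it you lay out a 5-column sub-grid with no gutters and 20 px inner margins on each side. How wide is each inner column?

Take off 32 px of margins, leaving 3480 px.
24c = 3480 → c = 145 px.
22-column span = 22·145 = 3190 px.
Inner content = 3190 − 2·20 = 3150 px.
With no gutters, each column is 3150/5 = 630 px.

630 px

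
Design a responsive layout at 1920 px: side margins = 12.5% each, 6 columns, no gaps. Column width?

240 px

Each margin = 12.5% of 1920 = 240 px; content = 1920 − 2·240 = 1440 px.
6c = 1440 → c = 240 px.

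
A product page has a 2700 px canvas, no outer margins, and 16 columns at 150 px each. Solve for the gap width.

16·150 + 15g = 2700 → 15g = 300 → g = 20 px.

20 px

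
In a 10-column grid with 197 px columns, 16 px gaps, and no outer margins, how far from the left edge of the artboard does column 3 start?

426 px

Each column+gutter stride is 213 px; with no margin, 2 of them is 426 px.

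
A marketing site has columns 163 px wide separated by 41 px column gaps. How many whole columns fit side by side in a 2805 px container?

13 columns

13 columns: 13·163 + 12·41 = 2611 px ≤ 2805.
14 columns: 2815 px > 2805. So 13.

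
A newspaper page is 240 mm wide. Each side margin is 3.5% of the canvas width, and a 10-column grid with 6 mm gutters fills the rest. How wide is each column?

240 × (1 − 2·3.5%) = 240 × 93% = 223.2 mm for the columns.
223.2 − 9·6 = 169.2; ÷10 gives c = 16.92 mm.

16.92 mm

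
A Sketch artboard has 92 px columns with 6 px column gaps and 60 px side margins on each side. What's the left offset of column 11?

Column 11 starts at margin + 10·(column + gutter) = 60 + 10·98 = 1040 px.

1040 px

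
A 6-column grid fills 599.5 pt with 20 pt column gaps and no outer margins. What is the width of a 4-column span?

393 pt

6 columns + 5 column gaps: 6c + 5·20 = 599.5.
6c = 599.5 − 100 = 499.5, so c = 83.25 pt.
4-column span = 4·83.25 + 3·20 = 393 pt.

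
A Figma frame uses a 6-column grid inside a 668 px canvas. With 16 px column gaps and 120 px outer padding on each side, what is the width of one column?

Inside the margins: 668 − 240 = 428 px.
6 columns + 5 column gaps: 6c + 5·16 = 428.
6c = 428 − 80 = 348, so c = 58 px.

58 px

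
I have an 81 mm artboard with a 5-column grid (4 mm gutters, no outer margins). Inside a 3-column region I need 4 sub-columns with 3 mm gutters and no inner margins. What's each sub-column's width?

9.5 mm

5c + 4·4 = 81 → 5c = 65 → c = 13 mm.
3 columns plus 2 gutters: 39 + 8 = 47 mm.
4d + 3·3 = 47 → 4d = 38 → d = 9.5 mm.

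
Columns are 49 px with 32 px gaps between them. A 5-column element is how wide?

373 px

5-column span = 5·49 + 4·32 = 373 px.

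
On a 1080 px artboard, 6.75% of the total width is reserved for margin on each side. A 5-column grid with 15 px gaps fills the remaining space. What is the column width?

174.84 px

1080 × (1 − 2·6.75%) = 1080 × 86.5% = 934.2 px for the columns.
5c + 4·15 = 934.2 → 5c = 874.2 → c = 174.84 px.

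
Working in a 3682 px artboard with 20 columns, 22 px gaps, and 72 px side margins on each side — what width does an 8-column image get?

1402 px

Subtract both margins: 3682 − 2·72 = 3538 px.
3538 − 19·22 = 3120; ÷20 gives c = 156 px.
8-column span = 8·156 + 7·22 = 1402 px.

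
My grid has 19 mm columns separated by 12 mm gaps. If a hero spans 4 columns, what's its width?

112 mm

4-column span = 4·19 + 3·12 = 112 mm.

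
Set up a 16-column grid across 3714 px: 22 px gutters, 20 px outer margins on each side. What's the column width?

Subtract both margins: 3714 − 2·20 = 3674 px.
16c + 15·22 = 3674 → 16c = 3344 → c = 209 px.

209 px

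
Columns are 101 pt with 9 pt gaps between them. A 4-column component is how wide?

431 pt

Span of 4: 4·101 + 3·9 = 404 + 27 = 431 pt.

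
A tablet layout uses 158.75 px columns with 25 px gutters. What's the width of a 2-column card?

342.5 px

Span of 2: 2·158.75 + 1·25 = 317.5 + 25 = 342.5 px.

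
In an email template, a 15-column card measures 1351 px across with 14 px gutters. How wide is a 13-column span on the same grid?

1169 px

1351 − 14·14 = 1155; ÷15 gives c = 77 px.
Span of 13: 13·77 + 12·14 = 1001 + 168 = 1169 px.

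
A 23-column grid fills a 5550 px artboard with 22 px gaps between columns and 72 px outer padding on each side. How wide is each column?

Subtract both margins: 5550 − 2·72 = 5406 px.
5406 − 22·22 = 4922; ÷23 gives c = 214 px.

214 px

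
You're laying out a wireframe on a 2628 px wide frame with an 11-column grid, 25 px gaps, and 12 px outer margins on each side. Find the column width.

Subtract both margins: 2628 − 2·12 = 2604 px.
2604 − 10·25 = 2354; ÷11 gives c = 214 px.

214 px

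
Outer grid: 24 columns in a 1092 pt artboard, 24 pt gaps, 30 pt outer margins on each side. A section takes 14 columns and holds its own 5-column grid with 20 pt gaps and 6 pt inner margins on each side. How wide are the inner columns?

100 pt

Inside the margins: 1092 − 60 = 1032 pt.
1032 − 23·24 = 480; ÷24 gives c = 20 pt.
14-column span = 14·20 + 13·24 = 592 pt.
Inner content = 592 − 2·6 = 580 pt.
5d + 4·20 = 580 → 5d = 500 → d = 100 pt.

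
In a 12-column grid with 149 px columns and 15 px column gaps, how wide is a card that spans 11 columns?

1789 px

11-column span = 11·149 + 10·15 = 1789 px.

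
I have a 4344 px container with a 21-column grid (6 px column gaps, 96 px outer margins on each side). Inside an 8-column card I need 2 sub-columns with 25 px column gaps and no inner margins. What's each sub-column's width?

776.5 px

Outer content = 4344 − 2·96 = 4152 px.
21 columns + 20 column gaps: 21c + 20·6 = 4152.
21c = 4152 − 120 = 4032, so c = 192 px.
Span of 8: 8·192 + 7·6 = 1536 + 42 = 1578 px.
2d + 1·25 = 1578 → 2d = 1553 → d = 776.5 px.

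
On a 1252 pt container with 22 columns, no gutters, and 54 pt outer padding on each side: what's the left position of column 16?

834 pt

Subtract both margins: 1252 − 2·54 = 1144 pt.
1144 / 22 = 52 pt per column.
Before column 16: the margin + 15 columns + 15 gutters.
Offset = 54 + 15·(52 + 0) = 54 + 780 = 834 pt.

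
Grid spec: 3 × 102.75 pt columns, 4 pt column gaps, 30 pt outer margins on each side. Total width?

Adding margins, columns and gutters: 60 + 308.25 + 8 = 376.25 pt.

376.25 pt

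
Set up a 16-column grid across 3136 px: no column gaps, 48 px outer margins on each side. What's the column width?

Subtract both margins: 3136 − 2·48 = 3040 px.
With no column gaps, each column is 3040/16 = 190 px.

190 px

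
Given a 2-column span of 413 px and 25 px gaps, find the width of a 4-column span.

Subtracting 1 gap of 25 leaves 388 for 2 columns, so c = 194 px.
4 columns plus 3 gaps: 776 + 75 = 851 px.

851 px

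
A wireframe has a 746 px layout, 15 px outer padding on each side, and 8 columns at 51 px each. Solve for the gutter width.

Inside the margins: 746 − 30 = 716 px.
Columns use 408 px, leaving 308 px across 7 gutters = 44 px each.

44 px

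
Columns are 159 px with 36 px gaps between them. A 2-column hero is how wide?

354 px

2 columns plus 1 gap: 318 + 36 = 354 px.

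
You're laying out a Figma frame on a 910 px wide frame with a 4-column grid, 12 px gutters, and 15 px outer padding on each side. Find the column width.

211 px

Inside the margins: 910 − 30 = 880 px.
880 − 3·12 = 844; ÷4 gives c = 211 px.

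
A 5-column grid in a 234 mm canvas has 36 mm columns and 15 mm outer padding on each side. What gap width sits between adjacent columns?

6 mm

Subtract both margins: 234 − 2·15 = 204 mm.
5 columns take 5·36 = 180 mm; remaining 24 splits into 4 gaps.
g = 24 / 4 = 6 mm.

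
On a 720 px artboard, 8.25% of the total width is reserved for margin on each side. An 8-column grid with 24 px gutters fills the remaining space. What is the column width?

54.15 px

720 × (1 − 2·8.25%) = 720 × 83.5% = 601.2 px for the columns.
601.2 − 7·24 = 433.2; ÷8 gives c = 54.15 px.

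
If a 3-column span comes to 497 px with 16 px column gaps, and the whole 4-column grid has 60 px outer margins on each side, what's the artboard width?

3c + 2·16 = 497 → 3c = 465 → c = 155 px.
Total width: 2·60 + 4·155 + 3·16 = 788 px.

788 px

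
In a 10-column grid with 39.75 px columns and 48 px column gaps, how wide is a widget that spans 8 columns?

654 px

8-column span = 8·39.75 + 7·48 = 654 px.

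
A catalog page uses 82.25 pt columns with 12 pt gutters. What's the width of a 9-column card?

9-column span = 9·82.25 + 8·12 = 836.25 pt.

836.25 pt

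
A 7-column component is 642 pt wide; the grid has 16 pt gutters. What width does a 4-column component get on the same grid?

642 − 6·16 = 546; ÷7 gives c = 78 pt.
4 columns plus 3 gutters: 312 + 48 = 360 pt.

360 pt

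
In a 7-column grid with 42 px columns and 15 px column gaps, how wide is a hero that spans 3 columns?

3-column span = 3·42 + 2·15 = 156 px.

156 px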